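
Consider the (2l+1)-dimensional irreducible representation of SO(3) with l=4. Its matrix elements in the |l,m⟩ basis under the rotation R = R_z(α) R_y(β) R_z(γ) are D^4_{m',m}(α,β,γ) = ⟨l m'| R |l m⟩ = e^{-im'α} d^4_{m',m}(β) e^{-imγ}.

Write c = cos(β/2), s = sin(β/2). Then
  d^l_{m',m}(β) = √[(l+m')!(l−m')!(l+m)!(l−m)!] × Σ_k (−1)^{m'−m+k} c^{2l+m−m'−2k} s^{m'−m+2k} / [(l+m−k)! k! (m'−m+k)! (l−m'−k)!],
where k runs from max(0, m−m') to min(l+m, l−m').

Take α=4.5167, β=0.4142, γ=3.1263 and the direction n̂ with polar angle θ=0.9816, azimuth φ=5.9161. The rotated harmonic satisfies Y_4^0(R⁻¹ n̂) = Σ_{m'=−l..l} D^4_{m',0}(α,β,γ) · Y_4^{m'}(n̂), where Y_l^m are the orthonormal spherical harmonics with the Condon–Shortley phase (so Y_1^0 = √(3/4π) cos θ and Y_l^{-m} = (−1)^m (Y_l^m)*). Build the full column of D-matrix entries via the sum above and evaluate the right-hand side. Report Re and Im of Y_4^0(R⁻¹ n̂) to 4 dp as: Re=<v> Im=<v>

Re=-0.3191 Im=0.0000

Need the full column D^4_{m',0} for m'=−4..4 at α=4.5167, β=0.4142, γ=3.1263.
cos(β/2)=0.978631, sin(β/2)=0.205623
d^4_{-4,0}: single k=4 term ⇒ +0.013719;  D = +0.009726-0.009675i
d^4_{-3,0}: k∈[3..4] ⇒ +0.092336 -0.004076 = +0.088260;  D = +0.048889+0.073483i
d^4_{-2,0}: k∈[2..4] ⇒ +0.352353 -0.041481 +0.000687 = +0.311559;  D = -0.288000+0.118848i
d^4_{-1,0}: k∈[1..4] ⇒ +0.790533 -0.209399 +0.009244 -0.000068 = +0.590310;  D = -0.114781-0.579043i
d^4_{0,0}: k∈[0..4] ⇒ +0.841304 -0.594261 +0.059029 -0.001158 +0.000003 = +0.304917;  D = +0.304917+0.000000i
d^4_{1,0}: k∈[0..3] ⇒ -0.790533 +0.209399 -0.009244 +0.000068 = -0.590310;  D = +0.114781-0.579043i
d^4_{2,0}: k∈[0..2] ⇒ +0.352353 -0.041481 +0.000687 = +0.311559;  D = -0.288000-0.118848i
d^4_{3,0}: k∈[0..1] ⇒ -0.092336 +0.004076 = -0.088260;  D = -0.048889+0.073483i
d^4_{4,0}: single k=0 term ⇒ +0.013719;  D = +0.009726+0.009675i
Y_4^{m'}(θ=0.9816,φ=5.9161) and Σ D·Y over m':
  (+0.0097-0.0097i)·(+0.0216+0.2103i)  (+0.0489+0.0735i)·(+0.1809+0.3564i)  (-0.2880+0.1188i)·(+0.1994+0.1799i)  (-0.1148-0.5790i)·(-0.1710-0.0658i)  (+0.3049+0.0000i)·(-0.3096+0.0000i)  (+0.1148-0.5790i)·(+0.1710-0.0658i)  (-0.2880-0.1188i)·(+0.1994-0.1799i)  (-0.0489+0.0735i)·(-0.1809+0.3564i)  (+0.0097+0.0097i)·(+0.0216-0.2103i)
Y_4^0(R⁻¹ n̂) = -0.319127-0.000000i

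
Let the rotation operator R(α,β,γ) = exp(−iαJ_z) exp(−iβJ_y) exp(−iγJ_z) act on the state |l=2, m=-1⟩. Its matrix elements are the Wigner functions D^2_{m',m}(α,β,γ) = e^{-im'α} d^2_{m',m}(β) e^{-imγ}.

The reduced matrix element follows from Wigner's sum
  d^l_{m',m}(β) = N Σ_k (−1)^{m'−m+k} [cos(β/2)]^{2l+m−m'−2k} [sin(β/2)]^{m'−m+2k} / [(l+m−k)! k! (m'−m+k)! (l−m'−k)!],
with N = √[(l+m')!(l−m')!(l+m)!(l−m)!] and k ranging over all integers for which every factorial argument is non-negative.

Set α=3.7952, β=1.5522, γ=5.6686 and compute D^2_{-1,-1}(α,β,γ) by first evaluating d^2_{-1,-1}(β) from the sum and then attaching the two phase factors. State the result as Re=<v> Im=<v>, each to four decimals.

Re=0.4900 Im=0.0191

Split into d^2_{-1,-1}(β=1.5522) × two z-phases.
With c≡cos(β/2)=0.713651 and s≡sin(β/2)=0.700502, N=[1·6·1·6]^{1/2}=6.000000
Admissible k: 0..1 (factorial args all ≥0)
  k=0: (−1)^0·6.0000/(6)·0.7137^4·0.7005^0 = +0.259384
  k=1: (−1)^1·6.0000/(2)·0.7137^2·0.7005^2 = -0.749741
d^2_{-1,-1}(1.5522) = +0.259384 -0.749741 = -0.490357
Attach z-rotation phases: D = e^{-i(-1)(3.7952)}·(-0.490357)·e^{-i(-1)(5.6686)} = +0.489983+0.019130i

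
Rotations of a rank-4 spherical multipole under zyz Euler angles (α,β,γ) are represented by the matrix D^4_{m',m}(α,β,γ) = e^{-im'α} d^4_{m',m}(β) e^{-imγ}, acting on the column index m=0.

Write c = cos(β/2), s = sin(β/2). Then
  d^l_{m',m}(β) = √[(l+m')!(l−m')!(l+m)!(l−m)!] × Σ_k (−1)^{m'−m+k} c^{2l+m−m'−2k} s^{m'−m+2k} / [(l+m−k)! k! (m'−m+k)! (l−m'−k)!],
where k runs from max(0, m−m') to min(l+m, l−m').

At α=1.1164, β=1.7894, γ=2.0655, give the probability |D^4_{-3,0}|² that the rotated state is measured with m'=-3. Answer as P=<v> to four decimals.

P=0.0890

Split into d^4_{-3,0}(β=1.7894) × two z-phases.
c=cos(1.7894/2)=0.625753, s=sin(1.7894/2)=0.780021; N=√[1·5040·24·24]=1703.830978
k: max(0,(0)−(-3))=3 … min(4+(0),4−(-3))=4
  k=3: (−1)^0·1703.8310/(144)·0.6258^5·0.7800^3 = +0.538763
  k=4: (−1)^1·1703.8310/(144)·0.6258^3·0.7800^5 = -0.837153
d^4_{-3,0}(1.7894) = +0.538763 -0.837153 = -0.298391
|D^4_{-3,0}|² = |d^4_{-3,0}(β)|² = (-0.298391)² = 0.089037 (the z-rotation phases have unit modulus)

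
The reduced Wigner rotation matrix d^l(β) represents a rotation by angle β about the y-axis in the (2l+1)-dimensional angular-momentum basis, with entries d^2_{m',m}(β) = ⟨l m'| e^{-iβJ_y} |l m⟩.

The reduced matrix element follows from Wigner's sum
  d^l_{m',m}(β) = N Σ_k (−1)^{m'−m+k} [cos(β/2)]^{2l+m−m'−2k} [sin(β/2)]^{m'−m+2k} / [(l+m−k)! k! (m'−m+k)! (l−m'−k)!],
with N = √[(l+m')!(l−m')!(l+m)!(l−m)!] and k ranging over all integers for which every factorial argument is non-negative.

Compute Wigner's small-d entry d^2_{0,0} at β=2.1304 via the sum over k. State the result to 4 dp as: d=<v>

d=-0.0773

d^2_{0,0}(β=2.1304) via Wigner's sum:
c=cos(2.1304/2)=0.484329, s=sin(2.1304/2)=0.874886; N=√[2·2·2·2]=4.000000
k∈{0,1,2} keeps every argument non-negative
  k=0: (−1)^0·4.0000/(4)·0.4843^4·0.8749^0 = +0.055025
  k=1: (−1)^1·4.0000/(1)·0.4843^2·0.8749^2 = -0.718198
  k=2: (−1)^2·4.0000/(4)·0.4843^0·0.8749^4 = +0.585876
d^2_{0,0}(2.1304) = +0.055025 -0.718198 +0.585876 = -0.077297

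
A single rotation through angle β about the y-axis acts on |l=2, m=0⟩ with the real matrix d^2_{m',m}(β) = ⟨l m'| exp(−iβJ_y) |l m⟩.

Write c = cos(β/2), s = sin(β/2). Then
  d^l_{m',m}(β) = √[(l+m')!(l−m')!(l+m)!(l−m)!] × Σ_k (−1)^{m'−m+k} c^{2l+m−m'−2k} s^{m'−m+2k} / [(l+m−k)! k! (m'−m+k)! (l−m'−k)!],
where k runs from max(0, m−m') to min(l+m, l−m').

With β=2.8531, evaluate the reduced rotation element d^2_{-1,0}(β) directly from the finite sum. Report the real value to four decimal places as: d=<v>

d^2_{-1,0}(β=2.8531) via Wigner's sum:
Half-angle: c=0.143747, s=0.989615. N=√(1·6·2·2)=4.898979
The bounds max(0,m−m')=1 and min(l+m,l−m')=2 give 2 terms
  k=1: (−1)^0·4.8990/(2)·0.1437^3·0.9896^1 = +0.007200
  k=2: (−1)^1·4.8990/(2)·0.1437^1·0.9896^3 = -0.341249
d^2_{-1,0}(2.8531) = +0.007200 -0.341249 = -0.334049

d=-0.3340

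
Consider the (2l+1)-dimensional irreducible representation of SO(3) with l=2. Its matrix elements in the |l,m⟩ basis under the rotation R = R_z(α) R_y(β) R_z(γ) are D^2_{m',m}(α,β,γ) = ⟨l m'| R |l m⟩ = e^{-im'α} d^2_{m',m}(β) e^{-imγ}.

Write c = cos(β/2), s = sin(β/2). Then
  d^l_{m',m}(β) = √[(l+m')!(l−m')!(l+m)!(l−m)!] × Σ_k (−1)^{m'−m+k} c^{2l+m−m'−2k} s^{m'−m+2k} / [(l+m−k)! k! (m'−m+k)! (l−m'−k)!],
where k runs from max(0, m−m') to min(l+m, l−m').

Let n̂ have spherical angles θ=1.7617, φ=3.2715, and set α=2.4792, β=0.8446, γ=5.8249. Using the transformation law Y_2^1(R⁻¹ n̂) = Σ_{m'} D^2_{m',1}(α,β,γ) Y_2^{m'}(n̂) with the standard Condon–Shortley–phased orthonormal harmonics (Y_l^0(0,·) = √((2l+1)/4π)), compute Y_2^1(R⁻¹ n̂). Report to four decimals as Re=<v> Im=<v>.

Re=-0.0688 Im=-0.2685

Need the full column D^2_{m',1} for m'=−2..2 at α=2.4792, β=0.8446, γ=5.8249.
cos(β/2)=0.912149, sin(β/2)=0.409859
d^2_{-2,1}: single k=3 term ⇒ +0.125603;  D = +0.081328-0.095718i
d^2_{-1,1}: k∈[2..3] ⇒ +0.419298 -0.028219 = +0.391079;  D = -0.382961+0.079269i
d^2_{0,1}: k∈[1..2] ⇒ +0.761917 -0.153832 = +0.608085;  D = +0.545338+0.269023i
d^2_{1,1}: k∈[0..1] ⇒ +0.692249 -0.419298 = +0.272952;  D = -0.118754-0.245764i
d^2_{2,1}: single k=0 term ⇒ -0.622102;  D = +0.131067-0.608139i
Y_2^{m'}(θ=1.7617,φ=3.2715) and Σ D·Y over m':
  (+0.0813-0.0957i)·(+0.3599-0.0957i)  (-0.3830+0.0793i)·(+0.1427-0.0186i)  (+0.5453+0.2690i)·(-0.2813+0.0000i)  (-0.1188-0.2458i)·(-0.1427-0.0186i)  (+0.1311-0.6081i)·(+0.3599+0.0957i)
Y_2^1(R⁻¹ n̂) = -0.068774-0.268481i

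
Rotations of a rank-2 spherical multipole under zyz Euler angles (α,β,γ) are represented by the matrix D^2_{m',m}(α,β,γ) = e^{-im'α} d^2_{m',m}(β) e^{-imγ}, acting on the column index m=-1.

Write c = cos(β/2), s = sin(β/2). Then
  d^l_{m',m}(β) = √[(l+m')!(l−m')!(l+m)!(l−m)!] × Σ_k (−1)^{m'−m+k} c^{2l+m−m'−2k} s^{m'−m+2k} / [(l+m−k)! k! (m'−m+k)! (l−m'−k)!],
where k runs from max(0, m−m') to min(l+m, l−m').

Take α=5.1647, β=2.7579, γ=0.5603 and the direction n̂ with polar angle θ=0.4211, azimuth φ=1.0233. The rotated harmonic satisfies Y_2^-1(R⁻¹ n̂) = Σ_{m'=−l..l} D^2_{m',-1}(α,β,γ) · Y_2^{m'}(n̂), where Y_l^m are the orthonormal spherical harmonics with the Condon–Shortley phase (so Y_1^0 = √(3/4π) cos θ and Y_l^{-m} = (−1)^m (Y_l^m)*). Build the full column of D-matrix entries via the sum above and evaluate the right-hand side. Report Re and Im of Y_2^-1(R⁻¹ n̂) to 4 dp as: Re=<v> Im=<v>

Need the full column D^2_{m',-1} for m'=−2..2 at α=5.1647, β=2.7579, γ=0.5603.
cos(β/2)=0.190672, sin(β/2)=0.981654
d^2_{-2,-1}: single k=1 term ⇒ +0.013610;  D = -0.001438-0.013533i
d^2_{-1,-1}: k∈[0..1] ⇒ +0.001322 -0.105102 = -0.103780;  D = -0.088028+0.054967i
d^2_{0,-1}: k∈[0..1] ⇒ -0.016668 +0.441811 = +0.425143;  D = +0.360137+0.225938i
d^2_{1,-1}: k∈[0..1] ⇒ +0.105102 -0.928610 = -0.823509;  D = +0.088757-0.818711i
d^2_{2,-1}: single k=0 term ⇒ -0.360738;  D = +0.339564-0.121770i
Y_2^{m'}(θ=0.4211,φ=1.0233) and Σ D·Y over m':
  (-0.0014-0.0135i)·(-0.0296-0.0574i)  (-0.0880+0.0550i)·(+0.1500-0.2461i)  (+0.3601+0.2259i)·(+0.4727+0.0000i)  (+0.0888-0.8187i)·(-0.1500-0.2461i)  (+0.3396-0.1218i)·(-0.0296+0.0574i)
Y_2^-1(R⁻¹ n̂) = -0.048016+0.261256i

Re=-0.0480 Im=0.2613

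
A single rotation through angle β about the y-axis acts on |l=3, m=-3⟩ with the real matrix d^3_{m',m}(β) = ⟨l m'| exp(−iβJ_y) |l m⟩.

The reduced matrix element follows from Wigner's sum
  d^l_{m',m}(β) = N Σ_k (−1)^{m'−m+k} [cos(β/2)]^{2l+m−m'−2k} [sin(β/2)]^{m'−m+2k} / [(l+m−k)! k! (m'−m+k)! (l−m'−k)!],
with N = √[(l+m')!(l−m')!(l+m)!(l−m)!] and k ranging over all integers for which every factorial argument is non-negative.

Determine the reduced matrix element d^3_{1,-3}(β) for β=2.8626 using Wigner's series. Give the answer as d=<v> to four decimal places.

d=0.0720

d^3_{1,-3}(β=2.8626) via Wigner's sum:
With c≡cos(β/2)=0.139044 and s≡sin(β/2)=0.990286, N=[24·2·1·720]^{1/2}=185.903201
k∈{0} keeps every argument non-negative
  k=0: (−1)^4·185.9032/(48)·0.1390^2·0.9903^4 = +0.072010
d^3_{1,-3}(2.8626) = +0.072010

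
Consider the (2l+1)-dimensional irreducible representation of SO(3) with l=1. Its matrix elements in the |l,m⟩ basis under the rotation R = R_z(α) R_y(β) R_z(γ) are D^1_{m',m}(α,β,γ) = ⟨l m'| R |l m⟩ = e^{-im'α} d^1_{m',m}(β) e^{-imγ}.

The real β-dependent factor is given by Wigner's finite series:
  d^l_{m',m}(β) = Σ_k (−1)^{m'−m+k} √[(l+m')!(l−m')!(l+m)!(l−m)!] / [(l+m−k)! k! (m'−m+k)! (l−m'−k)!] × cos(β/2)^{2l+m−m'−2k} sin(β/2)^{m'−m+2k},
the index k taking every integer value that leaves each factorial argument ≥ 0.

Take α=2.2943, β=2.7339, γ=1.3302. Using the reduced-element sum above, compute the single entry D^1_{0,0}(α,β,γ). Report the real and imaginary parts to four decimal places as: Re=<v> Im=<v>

Re=-0.9180 Im=0.0000

First d^1_{0,0}(β=2.7339), then the phase factors e^{-i(0)α} and e^{-i(0)γ}:
Half-angle: c=0.202438, s=0.979295. N=√(1·1·1·1)=1.000000
k∈{0,1} keeps every argument non-negative
  k=0: (−1)^0·1.0000/(1)·0.2024^2·0.9793^0 = +0.040981
  k=1: (−1)^1·1.0000/(1)·0.2024^0·0.9793^2 = -0.959019
d^1_{0,0}(2.7339) = +0.040981 -0.959019 = -0.918038
Phases: e^{-i·(0)·2.2943}=+1.000000+0.000000i, e^{-i·(0)·1.3302}=+1.000000+0.000000i ⇒ D=-0.918038+0.000000i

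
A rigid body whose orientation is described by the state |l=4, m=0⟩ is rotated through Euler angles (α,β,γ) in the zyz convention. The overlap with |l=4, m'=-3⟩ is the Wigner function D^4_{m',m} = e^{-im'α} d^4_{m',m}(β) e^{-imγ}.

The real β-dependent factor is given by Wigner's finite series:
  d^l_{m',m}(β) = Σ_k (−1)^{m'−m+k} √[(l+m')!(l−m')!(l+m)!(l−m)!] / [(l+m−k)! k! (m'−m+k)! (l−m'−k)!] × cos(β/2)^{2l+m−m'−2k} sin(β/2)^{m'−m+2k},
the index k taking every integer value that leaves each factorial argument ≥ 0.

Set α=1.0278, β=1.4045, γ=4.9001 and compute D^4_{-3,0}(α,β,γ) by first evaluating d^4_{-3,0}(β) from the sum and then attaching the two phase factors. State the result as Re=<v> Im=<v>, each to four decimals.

First d^4_{-3,0}(β=1.4045), then the phase factors e^{-i(-3)α} and e^{-i(0)γ}:
Half-angle: c=0.763391, s=0.645937. N=√(1·5040·24·24)=1703.830978
k: max(0,(0)−(-3))=3 … min(4+(0),4−(-3))=4
  k=3: (−1)^0·1703.8310/(144)·0.7634^5·0.6459^3 = +0.826740
  k=4: (−1)^1·1703.8310/(144)·0.7634^3·0.6459^5 = -0.591910
d^4_{-3,0}(1.4045) = +0.826740 -0.591910 = +0.234830
D = (-0.998307+0.058160i)·(+0.234830)·(+1.000000+0.000000i) = -0.234433+0.013658i

Re=-0.2344 Im=0.0137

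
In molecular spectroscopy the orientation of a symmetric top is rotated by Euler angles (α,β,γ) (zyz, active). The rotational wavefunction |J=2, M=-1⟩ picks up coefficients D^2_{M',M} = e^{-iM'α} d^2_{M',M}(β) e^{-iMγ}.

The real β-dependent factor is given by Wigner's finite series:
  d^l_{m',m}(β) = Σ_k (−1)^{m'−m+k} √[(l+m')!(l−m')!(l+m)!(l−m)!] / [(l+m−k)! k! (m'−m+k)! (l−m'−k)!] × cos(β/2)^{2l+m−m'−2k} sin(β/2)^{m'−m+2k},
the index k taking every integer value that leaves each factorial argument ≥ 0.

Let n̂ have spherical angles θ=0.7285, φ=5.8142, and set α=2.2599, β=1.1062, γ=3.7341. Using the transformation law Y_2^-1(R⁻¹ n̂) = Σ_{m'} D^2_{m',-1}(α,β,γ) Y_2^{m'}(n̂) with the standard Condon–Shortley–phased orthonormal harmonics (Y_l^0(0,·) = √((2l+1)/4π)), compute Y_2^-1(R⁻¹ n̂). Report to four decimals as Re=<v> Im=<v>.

Need the full column D^2_{m',-1} for m'=−2..2 at α=2.2599, β=1.1062, γ=3.7341.
cos(β/2)=0.850900, sin(β/2)=0.525328
d^2_{-2,-1}: single k=1 term ⇒ +0.647286;  D = -0.252016+0.596210i
d^2_{-1,-1}: k∈[0..1] ⇒ +0.524221 -0.599430 = -0.075210;  D = -0.072087+0.021448i
d^2_{0,-1}: k∈[0..1] ⇒ -0.792760 +0.302165 = -0.490594;  D = +0.406969+0.273969i
d^2_{1,-1}: k∈[0..1] ⇒ +0.599430 -0.076159 = +0.523271;  D = +0.050468+0.520832i
d^2_{2,-1}: single k=0 term ⇒ -0.246717;  D = -0.174403+0.174508i
Y_2^{m'}(θ=0.7285,φ=5.8142) and Σ D·Y over m':
  (-0.2520+0.5962i)·(+0.1013+0.1381i)  (-0.0721+0.0214i)·(+0.3423+0.1735i)  (+0.4070+0.2740i)·(+0.2114+0.0000i)  (+0.0505+0.5208i)·(-0.3423+0.1735i)  (-0.1744+0.1745i)·(+0.1013-0.1381i)
Y_2^-1(R⁻¹ n̂) = -0.151374-0.049463i

Re=-0.1514 Im=-0.0495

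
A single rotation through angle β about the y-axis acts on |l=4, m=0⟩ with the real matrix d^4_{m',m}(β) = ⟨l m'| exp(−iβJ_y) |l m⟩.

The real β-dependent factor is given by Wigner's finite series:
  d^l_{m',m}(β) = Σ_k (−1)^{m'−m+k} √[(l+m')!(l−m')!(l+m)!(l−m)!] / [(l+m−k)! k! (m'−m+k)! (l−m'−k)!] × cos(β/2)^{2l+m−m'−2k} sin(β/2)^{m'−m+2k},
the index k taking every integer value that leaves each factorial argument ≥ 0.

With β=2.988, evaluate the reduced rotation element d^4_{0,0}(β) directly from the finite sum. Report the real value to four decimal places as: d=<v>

d=0.8854

d^4_{0,0}(β=2.988) via Wigner's sum:
Half-angle: c=0.076721, s=0.997053. N=√(24·24·24·24)=576.000000
k∈{0,1,2,3,4} keeps every argument non-negative
  k=0: (−1)^0·576.0000/(576)·0.0767^8·0.9971^0 = +0.000000
  k=1: (−1)^1·576.0000/(36)·0.0767^6·0.9971^2 = -0.000003
  k=2: (−1)^2·576.0000/(16)·0.0767^4·0.9971^4 = +0.001233
  k=3: (−1)^3·576.0000/(36)·0.0767^2·0.9971^6 = -0.092524
  k=4: (−1)^4·576.0000/(576)·0.0767^0·0.9971^8 = +0.976663
d^4_{0,0}(2.988) = +0.000000 -0.000003 +0.001233 -0.092524 +0.976663 = +0.885368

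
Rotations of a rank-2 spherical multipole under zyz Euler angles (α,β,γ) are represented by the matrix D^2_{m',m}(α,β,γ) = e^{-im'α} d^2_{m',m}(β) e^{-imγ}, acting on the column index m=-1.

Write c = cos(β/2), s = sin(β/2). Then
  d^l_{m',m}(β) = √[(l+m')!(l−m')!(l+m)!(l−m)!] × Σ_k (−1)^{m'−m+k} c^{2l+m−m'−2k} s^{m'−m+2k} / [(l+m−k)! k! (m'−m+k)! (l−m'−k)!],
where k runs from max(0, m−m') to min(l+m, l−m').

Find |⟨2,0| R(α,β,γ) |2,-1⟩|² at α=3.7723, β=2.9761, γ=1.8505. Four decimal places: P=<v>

P=0.0396

D^2_{0,-1}(3.7723,2.9761,1.8505) = e^{-i·0·3.7723}·d^2_{0,-1}(2.9761)·e^{-i·-1·1.8505}. Compute d first:
Half-angle: c=0.082652, s=0.996578. N=√(2·2·1·6)=4.898979
k: max(0,(-1)−(0))=0 … min(2+(-1),2−(0))=1
  k=0: (−1)^1·4.8990/(2)·0.0827^3·0.9966^1 = -0.001378
  k=1: (−1)^2·4.8990/(2)·0.0827^1·0.9966^3 = +0.200384
d^2_{0,-1}(2.9761) = -0.001378 +0.200384 = +0.199006
|D^2_{0,-1}|² = |d^2_{0,-1}(β)|² = (+0.199006)² = 0.039603 (the z-rotation phases have unit modulus)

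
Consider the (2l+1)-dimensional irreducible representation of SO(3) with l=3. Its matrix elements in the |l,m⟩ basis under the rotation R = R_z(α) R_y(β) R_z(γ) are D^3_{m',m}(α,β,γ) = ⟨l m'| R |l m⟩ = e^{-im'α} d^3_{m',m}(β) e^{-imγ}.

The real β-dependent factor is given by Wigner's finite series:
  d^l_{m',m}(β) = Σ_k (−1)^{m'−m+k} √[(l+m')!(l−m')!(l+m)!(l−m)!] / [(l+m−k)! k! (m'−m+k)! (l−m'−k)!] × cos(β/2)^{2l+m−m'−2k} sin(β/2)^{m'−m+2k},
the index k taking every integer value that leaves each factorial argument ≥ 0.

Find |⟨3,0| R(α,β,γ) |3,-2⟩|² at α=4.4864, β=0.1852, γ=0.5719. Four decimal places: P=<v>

D^3_{0,-2}(4.4864,0.1852,0.5719) = e^{-i·0·4.4864}·d^3_{0,-2}(0.1852)·e^{-i·-2·0.5719}. Compute d first:
With c≡cos(β/2)=0.995716 and s≡sin(β/2)=0.092468, N=[6·6·1·120]^{1/2}=65.726707
k∈{0,1} keeps every argument non-negative
  k=0: (−1)^2·65.7267/(12)·0.9957^4·0.0925^2 = +0.046034
  k=1: (−1)^3·65.7267/(12)·0.9957^2·0.0925^4 = -0.000397
d^3_{0,-2}(0.1852) = +0.046034 -0.000397 = +0.045637
|D^3_{0,-2}|² = |d^3_{0,-2}(β)|² = (+0.045637)² = 0.002083 (the z-rotation phases have unit modulus)

P=0.0021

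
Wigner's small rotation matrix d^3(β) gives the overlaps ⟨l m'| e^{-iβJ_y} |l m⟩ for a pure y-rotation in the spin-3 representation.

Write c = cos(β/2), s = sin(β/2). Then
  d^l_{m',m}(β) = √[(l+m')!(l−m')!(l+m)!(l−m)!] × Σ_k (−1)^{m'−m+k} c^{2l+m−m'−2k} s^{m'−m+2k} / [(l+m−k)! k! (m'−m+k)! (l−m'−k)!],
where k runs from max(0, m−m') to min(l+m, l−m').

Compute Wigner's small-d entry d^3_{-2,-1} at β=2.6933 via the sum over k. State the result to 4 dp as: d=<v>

d^3_{-2,-1}(β=2.6933) via Wigner's sum:
With c≡cos(β/2)=0.222274 and s≡sin(β/2)=0.974984, N=[1·120·2·24]^{1/2}=75.894664
k∈{1,2} keeps every argument non-negative
  k=1: (−1)^0·75.8947/(24)·0.2223^5·0.9750^1 = +0.001673
  k=2: (−1)^1·75.8947/(12)·0.2223^3·0.9750^3 = -0.064371
d^3_{-2,-1}(2.6933) = +0.001673 -0.064371 = -0.062698

d=-0.0627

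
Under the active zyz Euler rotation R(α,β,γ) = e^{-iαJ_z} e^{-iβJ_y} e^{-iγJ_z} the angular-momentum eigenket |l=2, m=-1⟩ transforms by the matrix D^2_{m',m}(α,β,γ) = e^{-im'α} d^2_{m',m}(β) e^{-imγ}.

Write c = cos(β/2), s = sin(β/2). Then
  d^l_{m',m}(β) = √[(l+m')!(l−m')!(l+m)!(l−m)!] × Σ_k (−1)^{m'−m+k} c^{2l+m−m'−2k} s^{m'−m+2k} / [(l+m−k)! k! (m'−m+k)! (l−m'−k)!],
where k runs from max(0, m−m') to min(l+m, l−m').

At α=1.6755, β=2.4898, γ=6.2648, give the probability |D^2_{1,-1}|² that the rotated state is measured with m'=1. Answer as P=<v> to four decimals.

Split into d^2_{1,-1}(β=2.4898) × two z-phases.
With c≡cos(β/2)=0.320158 and s≡sin(β/2)=0.947364, N=[6·1·1·6]^{1/2}=6.000000
The bounds max(0,m−m')=0 and min(l+m,l−m')=1 give 2 terms
  k=0: (−1)^2·6.0000/(2)·0.3202^2·0.9474^2 = +0.275984
  k=1: (−1)^3·6.0000/(6)·0.3202^0·0.9474^4 = -0.805504
d^2_{1,-1}(2.4898) = +0.275984 -0.805504 = -0.529520
|D^2_{1,-1}|² = |d^2_{1,-1}(β)|² = (-0.529520)² = 0.280391 (the z-rotation phases have unit modulus)

P=0.2804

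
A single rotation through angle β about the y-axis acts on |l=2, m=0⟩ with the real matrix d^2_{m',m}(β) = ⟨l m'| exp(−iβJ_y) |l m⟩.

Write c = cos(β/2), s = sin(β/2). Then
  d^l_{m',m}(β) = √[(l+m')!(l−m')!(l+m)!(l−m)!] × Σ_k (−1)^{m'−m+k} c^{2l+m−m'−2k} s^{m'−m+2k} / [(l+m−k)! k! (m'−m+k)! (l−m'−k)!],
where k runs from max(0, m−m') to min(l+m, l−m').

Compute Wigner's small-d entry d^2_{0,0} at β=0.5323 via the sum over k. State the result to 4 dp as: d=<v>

d^2_{0,0}(β=0.5323) via Wigner's sum:
Half-angle: c=0.964791, s=0.263019. N=√(2·2·2·2)=4.000000
The bounds max(0,m−m')=0 and min(l+m,l−m')=2 give 3 terms
  k=0: (−1)^0·4.0000/(4)·0.9648^4·0.2630^0 = +0.866428
  k=1: (−1)^1·4.0000/(1)·0.9648^2·0.2630^2 = -0.257573
  k=2: (−1)^2·4.0000/(4)·0.9648^0·0.2630^4 = +0.004786
d^2_{0,0}(0.5323) = +0.866428 -0.257573 +0.004786 = +0.613641

d=0.6136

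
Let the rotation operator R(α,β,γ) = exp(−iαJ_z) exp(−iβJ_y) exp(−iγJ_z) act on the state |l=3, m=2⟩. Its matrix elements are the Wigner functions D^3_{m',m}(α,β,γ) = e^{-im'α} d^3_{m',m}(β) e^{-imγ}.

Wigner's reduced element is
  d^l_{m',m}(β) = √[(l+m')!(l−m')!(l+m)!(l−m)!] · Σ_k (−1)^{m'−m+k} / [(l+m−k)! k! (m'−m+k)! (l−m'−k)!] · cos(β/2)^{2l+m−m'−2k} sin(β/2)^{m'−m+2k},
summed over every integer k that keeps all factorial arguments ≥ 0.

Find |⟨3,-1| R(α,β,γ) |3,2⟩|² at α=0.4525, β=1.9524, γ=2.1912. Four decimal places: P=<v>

Split into d^3_{-1,2}(β=1.9524) × two z-phases.
c=cos(1.9524/2)=0.560174, s=sin(1.9524/2)=0.828375; N=√[2·24·120·1]=75.894664
k∈{3,4} keeps every argument non-negative
  k=3: (−1)^0·75.8947/(12)·0.5602^3·0.8284^3 = +0.631946
  k=4: (−1)^1·75.8947/(24)·0.5602^1·0.8284^5 = -0.690967
d^3_{-1,2}(1.9524) = +0.631946 -0.690967 = -0.059021
|D^3_{-1,2}|² = |d^3_{-1,2}(β)|² = (-0.059021)² = 0.003483 (the z-rotation phases have unit modulus)

P=0.0035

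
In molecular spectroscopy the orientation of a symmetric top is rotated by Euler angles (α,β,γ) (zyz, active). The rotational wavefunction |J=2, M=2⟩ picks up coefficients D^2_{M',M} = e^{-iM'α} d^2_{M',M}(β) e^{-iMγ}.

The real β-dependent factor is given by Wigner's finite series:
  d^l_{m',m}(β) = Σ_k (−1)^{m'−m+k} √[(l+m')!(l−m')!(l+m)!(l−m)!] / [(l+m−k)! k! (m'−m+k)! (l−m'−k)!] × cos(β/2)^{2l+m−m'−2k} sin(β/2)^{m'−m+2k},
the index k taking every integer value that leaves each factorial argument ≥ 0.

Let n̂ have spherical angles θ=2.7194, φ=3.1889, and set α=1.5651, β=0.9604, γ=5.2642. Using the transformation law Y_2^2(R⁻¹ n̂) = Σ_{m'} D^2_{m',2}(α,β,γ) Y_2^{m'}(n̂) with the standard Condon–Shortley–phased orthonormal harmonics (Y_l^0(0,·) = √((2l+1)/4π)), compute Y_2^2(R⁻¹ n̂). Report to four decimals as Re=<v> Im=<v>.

Re=-0.2723 Im=0.0239

Need the full column D^2_{m',2} for m'=−2..2 at α=1.5651, β=0.9604, γ=5.2642.
cos(β/2)=0.886903, sin(β/2)=0.461957
d^2_{-2,2}: single k=4 term ⇒ +0.045541;  D = +0.020046-0.040892i
d^2_{-1,2}: single k=3 term ⇒ +0.174868;  D = -0.156576-0.077864i
d^2_{0,2}: single k=2 term ⇒ +0.411178;  D = -0.185180+0.367118i
d^2_{1,2}: single k=1 term ⇒ +0.644553;  D = +0.573823+0.293558i
d^2_{2,2}: single k=0 term ⇒ +0.618733;  D = +0.284931-0.549222i
Y_2^{m'}(θ=2.7194,φ=3.1889) and Σ D·Y over m':
  (+0.0200-0.0409i)·(+0.0646-0.0061i)  (-0.1566-0.0779i)·(+0.2884-0.0137i)  (-0.1852+0.3671i)·(+0.4719+0.0000i)  (+0.5738+0.2936i)·(-0.2884-0.0137i)  (+0.2849-0.5492i)·(+0.0646+0.0061i)
Y_2^2(R⁻¹ n̂) = -0.272315+0.023939i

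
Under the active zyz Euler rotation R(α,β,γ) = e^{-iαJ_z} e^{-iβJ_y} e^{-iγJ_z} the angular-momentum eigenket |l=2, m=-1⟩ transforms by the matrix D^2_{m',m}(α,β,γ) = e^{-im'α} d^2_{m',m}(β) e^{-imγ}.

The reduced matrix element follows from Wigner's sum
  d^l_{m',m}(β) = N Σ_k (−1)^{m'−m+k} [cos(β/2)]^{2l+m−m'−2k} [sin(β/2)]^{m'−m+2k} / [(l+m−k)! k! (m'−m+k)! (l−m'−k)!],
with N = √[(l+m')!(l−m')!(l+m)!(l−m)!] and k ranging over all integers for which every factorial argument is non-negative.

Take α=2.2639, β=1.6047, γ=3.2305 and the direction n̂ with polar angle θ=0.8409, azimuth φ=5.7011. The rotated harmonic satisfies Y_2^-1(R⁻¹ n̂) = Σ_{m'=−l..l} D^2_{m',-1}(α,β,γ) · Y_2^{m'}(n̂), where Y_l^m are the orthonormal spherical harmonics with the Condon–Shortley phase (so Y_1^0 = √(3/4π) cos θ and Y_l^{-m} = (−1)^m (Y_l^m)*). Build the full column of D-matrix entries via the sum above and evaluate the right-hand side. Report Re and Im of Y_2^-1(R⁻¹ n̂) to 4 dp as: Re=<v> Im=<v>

Need the full column D^2_{m',-1} for m'=−2..2 at α=2.2639, β=1.6047, γ=3.2305.
cos(β/2)=0.695019, sin(β/2)=0.718991
d^2_{-2,-1}: single k=1 term ⇒ +0.482774;  D = +0.046122+0.480566i
d^2_{-1,-1}: k∈[0..1] ⇒ +0.233339 -0.749138 = -0.515800;  D = -0.363488+0.365959i
d^2_{0,-1}: k∈[0..1] ⇒ -0.591275 +0.632766 = +0.041492;  D = -0.041328-0.003684i
d^2_{1,-1}: k∈[0..1] ⇒ +0.749138 -0.267236 = +0.481902;  D = +0.273769+0.396586i
d^2_{2,-1}: single k=0 term ⇒ -0.516652;  D = -0.139547+0.497449i
Y_2^{m'}(θ=0.8409,φ=5.7011) and Σ D·Y over m':
  (+0.0461+0.4806i)·(+0.0849+0.1970i)  (-0.3635+0.3660i)·(+0.3207+0.2111i)  (-0.0413-0.0037i)·(+0.1053+0.0000i)  (+0.2738+0.3966i)·(-0.3207+0.2111i)  (-0.1395+0.4974i)·(+0.0849-0.1970i)
Y_2^-1(R⁻¹ n̂) = -0.374243+0.090424i

Re=-0.3742 Im=0.0904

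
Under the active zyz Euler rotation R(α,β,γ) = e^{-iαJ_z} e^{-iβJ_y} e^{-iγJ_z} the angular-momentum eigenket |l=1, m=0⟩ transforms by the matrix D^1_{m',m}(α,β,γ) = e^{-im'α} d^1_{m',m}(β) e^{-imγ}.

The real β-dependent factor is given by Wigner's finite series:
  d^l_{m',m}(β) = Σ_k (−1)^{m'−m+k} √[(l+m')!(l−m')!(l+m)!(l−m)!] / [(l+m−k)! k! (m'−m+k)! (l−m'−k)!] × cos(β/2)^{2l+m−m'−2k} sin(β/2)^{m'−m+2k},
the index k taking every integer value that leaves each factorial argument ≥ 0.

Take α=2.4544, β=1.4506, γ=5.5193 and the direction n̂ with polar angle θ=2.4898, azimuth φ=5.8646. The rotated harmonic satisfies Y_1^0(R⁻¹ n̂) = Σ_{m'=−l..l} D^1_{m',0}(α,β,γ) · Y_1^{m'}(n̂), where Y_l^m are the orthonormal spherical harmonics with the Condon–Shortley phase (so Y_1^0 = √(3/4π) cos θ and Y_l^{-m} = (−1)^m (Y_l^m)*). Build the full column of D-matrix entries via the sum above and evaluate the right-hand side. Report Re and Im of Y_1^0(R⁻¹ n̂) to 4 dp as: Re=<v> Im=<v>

Re=-0.3303 Im=0.0000

Need the full column D^1_{m',0} for m'=−1..1 at α=2.4544, β=1.4506, γ=5.5193.
cos(β/2)=0.748300, sin(β/2)=0.663360
d^1_{-1,0}: single k=1 term ⇒ +0.702005;  D = -0.542671+0.445331i
d^1_{0,0}: k∈[0..1] ⇒ +0.559954 -0.440046 = +0.119907;  D = +0.119907+0.000000i
d^1_{1,0}: single k=0 term ⇒ -0.702005;  D = +0.542671+0.445331i
Y_1^{m'}(θ=2.4898,φ=5.8646) and Σ D·Y over m':
  (-0.5427+0.4453i)·(+0.1915+0.0852i)  (+0.1199+0.0000i)·(-0.3884+0.0000i)  (+0.5427+0.4453i)·(-0.1915+0.0852i)
Y_1^0(R⁻¹ n̂) = -0.330279+0.000000i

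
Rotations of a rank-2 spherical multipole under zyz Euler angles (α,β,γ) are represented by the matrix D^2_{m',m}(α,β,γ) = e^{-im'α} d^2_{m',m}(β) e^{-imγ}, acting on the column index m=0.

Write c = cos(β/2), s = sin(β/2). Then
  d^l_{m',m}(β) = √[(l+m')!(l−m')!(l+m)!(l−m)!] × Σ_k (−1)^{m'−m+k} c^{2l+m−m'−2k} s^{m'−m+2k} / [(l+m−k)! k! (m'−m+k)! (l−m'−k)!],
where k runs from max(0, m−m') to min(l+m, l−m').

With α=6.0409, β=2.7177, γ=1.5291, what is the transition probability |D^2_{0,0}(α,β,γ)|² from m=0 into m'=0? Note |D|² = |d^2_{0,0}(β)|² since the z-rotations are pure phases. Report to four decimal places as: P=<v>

Split into d^2_{0,0}(β=2.7177) × two z-phases.
With c≡cos(β/2)=0.210363 and s≡sin(β/2)=0.977623, N=[2·2·2·2]^{1/2}=4.000000
Admissible k: 0..2 (factorial args all ≥0)
  k=0: (−1)^0·4.0000/(4)·0.2104^4·0.9776^0 = +0.001958
  k=1: (−1)^1·4.0000/(1)·0.2104^2·0.9776^2 = -0.169177
  k=2: (−1)^2·4.0000/(4)·0.2104^0·0.9776^4 = +0.913453
d^2_{0,0}(2.7177) = +0.001958 -0.169177 +0.913453 = +0.746234
|D^2_{0,0}|² = |d^2_{0,0}(β)|² = (+0.746234)² = 0.556865 (the z-rotation phases have unit modulus)

P=0.5569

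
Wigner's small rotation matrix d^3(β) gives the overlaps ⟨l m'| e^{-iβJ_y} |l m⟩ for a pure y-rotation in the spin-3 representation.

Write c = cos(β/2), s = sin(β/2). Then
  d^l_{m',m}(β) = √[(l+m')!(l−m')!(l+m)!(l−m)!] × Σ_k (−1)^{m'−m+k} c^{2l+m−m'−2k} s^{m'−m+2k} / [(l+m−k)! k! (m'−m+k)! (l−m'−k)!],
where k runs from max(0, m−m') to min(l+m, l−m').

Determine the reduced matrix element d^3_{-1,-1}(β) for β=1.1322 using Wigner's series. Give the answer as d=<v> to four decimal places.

d=-0.4526

d^3_{-1,-1}(β=1.1322) via Wigner's sum:
c=cos(1.1322/2)=0.843999, s=sin(1.1322/2)=0.536345; N=√[2·24·2·24]=48.000000
k: max(0,(-1)−(-1))=0 … min(3+(-1),3−(-1))=2
  k=0: (−1)^0·48.0000/(48)·0.8440^6·0.5363^0 = +0.361453
  k=1: (−1)^1·48.0000/(6)·0.8440^4·0.5363^2 = -1.167739
  k=2: (−1)^2·48.0000/(8)·0.8440^2·0.5363^4 = +0.353680
d^3_{-1,-1}(1.1322) = +0.361453 -1.167739 +0.353680 = -0.452606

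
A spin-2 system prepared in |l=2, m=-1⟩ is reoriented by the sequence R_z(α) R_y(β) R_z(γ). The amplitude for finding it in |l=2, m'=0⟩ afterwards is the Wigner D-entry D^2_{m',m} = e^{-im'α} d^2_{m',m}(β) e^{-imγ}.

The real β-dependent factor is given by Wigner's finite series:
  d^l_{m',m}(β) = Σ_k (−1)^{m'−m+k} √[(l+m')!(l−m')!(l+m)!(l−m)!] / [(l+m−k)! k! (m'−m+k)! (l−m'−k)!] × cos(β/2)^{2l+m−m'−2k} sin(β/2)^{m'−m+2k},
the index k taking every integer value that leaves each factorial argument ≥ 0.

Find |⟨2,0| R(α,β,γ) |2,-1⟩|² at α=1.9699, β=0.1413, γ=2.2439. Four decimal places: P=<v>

First d^2_{0,-1}(β=0.1413), then the phase factors e^{-i(0)α} and e^{-i(-1)γ}:
With c≡cos(β/2)=0.997505 and s≡sin(β/2)=0.070591, N=[2·2·1·6]^{1/2}=4.898979
k∈{0,1} keeps every argument non-negative
  k=0: (−1)^1·4.8990/(2)·0.9975^3·0.0706^1 = -0.171622
  k=1: (−1)^2·4.8990/(2)·0.9975^1·0.0706^3 = +0.000859
d^2_{0,-1}(0.1413) = -0.171622 +0.000859 = -0.170762
|D^2_{0,-1}|² = |d^2_{0,-1}(β)|² = (-0.170762)² = 0.029160 (the z-rotation phases have unit modulus)

P=0.0292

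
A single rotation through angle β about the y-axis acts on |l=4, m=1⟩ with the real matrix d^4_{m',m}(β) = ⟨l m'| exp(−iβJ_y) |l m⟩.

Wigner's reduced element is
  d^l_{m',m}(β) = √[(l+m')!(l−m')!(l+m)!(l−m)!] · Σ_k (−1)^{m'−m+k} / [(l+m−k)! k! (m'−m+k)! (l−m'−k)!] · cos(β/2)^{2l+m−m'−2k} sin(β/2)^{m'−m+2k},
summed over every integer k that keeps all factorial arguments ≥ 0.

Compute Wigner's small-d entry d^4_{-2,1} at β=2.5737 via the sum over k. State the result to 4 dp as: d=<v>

d=0.5342

d^4_{-2,1}(β=2.5737) via Wigner's sum:
c=cos(2.5737/2)=0.280146, s=sin(2.5737/2)=0.959957; N=√[2·720·120·6]=1018.233765
Admissible k: 3..5 (factorial args all ≥0)
  k=3: (−1)^0·1018.2338/(72)·0.2801^5·0.9600^3 = +0.021587
  k=4: (−1)^1·1018.2338/(48)·0.2801^3·0.9600^5 = -0.380207
  k=5: (−1)^2·1018.2338/(240)·0.2801^1·0.9600^7 = +0.892862
d^4_{-2,1}(2.5737) = +0.021587 -0.380207 +0.892862 = +0.534243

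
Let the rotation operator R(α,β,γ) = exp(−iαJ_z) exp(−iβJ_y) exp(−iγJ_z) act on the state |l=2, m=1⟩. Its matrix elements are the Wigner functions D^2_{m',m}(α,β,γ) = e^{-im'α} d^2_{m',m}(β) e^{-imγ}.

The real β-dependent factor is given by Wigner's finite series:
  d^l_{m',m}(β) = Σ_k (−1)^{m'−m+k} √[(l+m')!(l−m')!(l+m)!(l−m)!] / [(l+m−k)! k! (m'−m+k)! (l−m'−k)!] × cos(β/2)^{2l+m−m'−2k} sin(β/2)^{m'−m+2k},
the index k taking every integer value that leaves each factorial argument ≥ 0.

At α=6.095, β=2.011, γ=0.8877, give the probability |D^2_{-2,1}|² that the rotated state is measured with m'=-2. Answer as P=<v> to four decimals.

D^2_{-2,1}(6.095,2.011,0.8877) = e^{-i·-2·6.095}·d^2_{-2,1}(2.011)·e^{-i·1·0.8877}. Compute d first:
c=cos(2.011/2)=0.535666, s=sin(2.011/2)=0.844430; N=√[1·24·6·1]=12.000000
Admissible k: 3..3 (factorial args all ≥0)
  k=3: (−1)^0·12.0000/(6)·0.5357^1·0.8444^3 = +0.645082
d^2_{-2,1}(2.011) = +0.645082
|D^2_{-2,1}|² = |d^2_{-2,1}(β)|² = (+0.645082)² = 0.416131 (the z-rotation phases have unit modulus)

P=0.4161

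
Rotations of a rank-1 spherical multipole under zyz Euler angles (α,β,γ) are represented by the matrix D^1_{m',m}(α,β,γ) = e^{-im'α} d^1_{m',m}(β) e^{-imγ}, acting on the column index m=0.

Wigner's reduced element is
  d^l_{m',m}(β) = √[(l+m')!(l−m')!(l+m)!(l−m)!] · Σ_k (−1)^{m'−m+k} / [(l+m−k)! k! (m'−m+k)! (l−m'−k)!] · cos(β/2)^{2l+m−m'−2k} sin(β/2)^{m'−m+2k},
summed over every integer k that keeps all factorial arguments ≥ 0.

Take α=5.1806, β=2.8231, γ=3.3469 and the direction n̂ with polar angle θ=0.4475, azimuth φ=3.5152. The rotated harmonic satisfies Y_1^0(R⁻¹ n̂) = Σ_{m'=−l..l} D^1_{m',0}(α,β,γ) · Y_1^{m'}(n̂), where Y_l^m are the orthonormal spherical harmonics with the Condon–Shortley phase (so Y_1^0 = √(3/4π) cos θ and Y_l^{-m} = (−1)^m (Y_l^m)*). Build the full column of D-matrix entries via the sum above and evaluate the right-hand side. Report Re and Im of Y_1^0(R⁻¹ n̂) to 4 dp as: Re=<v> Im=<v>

Re=-0.4246 Im=0.0000

Need the full column D^1_{m',0} for m'=−1..1 at α=5.1806, β=2.8231, γ=3.3469.
cos(β/2)=0.158574, sin(β/2)=0.987347
d^1_{-1,0}: single k=1 term ⇒ +0.221420;  D = +0.099925-0.197590i
d^1_{0,0}: k∈[0..1] ⇒ +0.025146 -0.974854 = -0.949709;  D = -0.949709+0.000000i
d^1_{1,0}: single k=0 term ⇒ -0.221420;  D = -0.099925-0.197590i
Y_1^{m'}(θ=0.4475,φ=3.5152) and Σ D·Y over m':
  (+0.0999-0.1976i)·(-0.1392+0.0546i)  (-0.9497+0.0000i)·(+0.4405+0.0000i)  (-0.0999-0.1976i)·(+0.1392+0.0546i)
Y_1^0(R⁻¹ n̂) = -0.424592+0.000000i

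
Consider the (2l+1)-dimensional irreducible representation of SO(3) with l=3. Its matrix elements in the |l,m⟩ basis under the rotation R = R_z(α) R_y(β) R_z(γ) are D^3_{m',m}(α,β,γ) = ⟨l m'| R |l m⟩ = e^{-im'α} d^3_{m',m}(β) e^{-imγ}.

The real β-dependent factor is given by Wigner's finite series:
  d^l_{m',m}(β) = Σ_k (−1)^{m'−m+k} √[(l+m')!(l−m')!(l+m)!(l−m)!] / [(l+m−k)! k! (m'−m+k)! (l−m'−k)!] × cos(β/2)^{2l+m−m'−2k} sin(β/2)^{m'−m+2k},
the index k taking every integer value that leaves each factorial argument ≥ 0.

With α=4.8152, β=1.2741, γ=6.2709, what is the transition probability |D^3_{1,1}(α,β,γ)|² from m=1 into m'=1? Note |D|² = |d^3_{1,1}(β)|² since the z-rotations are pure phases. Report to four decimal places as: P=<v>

P=0.1821

Split into d^3_{1,1}(β=1.2741) × two z-phases.
Half-angle: c=0.803854, s=0.594827. N=√(24·2·24·2)=48.000000
The bounds max(0,m−m')=0 and min(l+m,l−m')=2 give 3 terms
  k=0: (−1)^0·48.0000/(48)·0.8039^6·0.5948^0 = +0.269813
  k=1: (−1)^1·48.0000/(6)·0.8039^4·0.5948^2 = -1.181897
  k=2: (−1)^2·48.0000/(8)·0.8039^2·0.5948^4 = +0.485364
d^3_{1,1}(1.2741) = +0.269813 -1.181897 +0.485364 = -0.426720
|D^3_{1,1}|² = |d^3_{1,1}(β)|² = (-0.426720)² = 0.182090 (the z-rotation phases have unit modulus)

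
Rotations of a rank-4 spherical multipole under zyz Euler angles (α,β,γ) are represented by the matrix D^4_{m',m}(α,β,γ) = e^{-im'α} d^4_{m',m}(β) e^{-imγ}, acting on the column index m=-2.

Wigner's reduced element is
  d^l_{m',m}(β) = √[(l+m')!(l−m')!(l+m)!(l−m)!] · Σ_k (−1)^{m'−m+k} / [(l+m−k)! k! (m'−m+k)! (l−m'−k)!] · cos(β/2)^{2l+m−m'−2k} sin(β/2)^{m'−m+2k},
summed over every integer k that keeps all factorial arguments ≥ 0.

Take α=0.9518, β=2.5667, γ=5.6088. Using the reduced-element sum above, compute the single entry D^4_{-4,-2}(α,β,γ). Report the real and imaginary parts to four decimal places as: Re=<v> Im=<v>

Re=-0.0020 Im=0.0016

First d^4_{-4,-2}(β=2.5667), then the phase factors e^{-i(-4)α} and e^{-i(-2)γ}:
With c≡cos(β/2)=0.283504 and s≡sin(β/2)=0.958971, N=[1·40320·2·720]^{1/2}=7619.763776
k: max(0,(-2)−(-4))=2 … min(4+(-2),4−(-4))=2
  k=2: (−1)^0·7619.7638/(1440)·0.2835^6·0.9590^2 = +0.002527
d^4_{-4,-2}(2.5667) = +0.002527
Attach z-rotation phases: D = e^{-i(-4)(0.9518)}·(+0.002527)·e^{-i(-2)(5.6088)} = -0.001960+0.001595i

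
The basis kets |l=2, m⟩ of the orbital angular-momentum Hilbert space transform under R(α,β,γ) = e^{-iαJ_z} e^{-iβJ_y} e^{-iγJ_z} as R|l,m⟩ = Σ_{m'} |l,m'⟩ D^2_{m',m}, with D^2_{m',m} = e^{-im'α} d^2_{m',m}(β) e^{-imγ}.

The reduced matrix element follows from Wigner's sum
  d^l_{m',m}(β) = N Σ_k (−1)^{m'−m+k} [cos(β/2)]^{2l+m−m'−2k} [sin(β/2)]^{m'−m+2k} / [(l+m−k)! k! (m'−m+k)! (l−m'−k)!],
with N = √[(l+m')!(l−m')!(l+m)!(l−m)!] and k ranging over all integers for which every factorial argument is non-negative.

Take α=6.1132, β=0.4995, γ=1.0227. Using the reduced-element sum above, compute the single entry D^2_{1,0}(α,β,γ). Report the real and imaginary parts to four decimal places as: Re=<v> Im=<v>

D^2_{1,0}(6.1132,0.4995,1.0227) = e^{-i·1·6.1132}·d^2_{1,0}(0.4995)·e^{-i·0·1.0227}. Compute d first:
With c≡cos(β/2)=0.968974 and s≡sin(β/2)=0.247162, N=[6·1·2·2]^{1/2}=4.898979
Admissible k: 0..1 (factorial args all ≥0)
  k=0: (−1)^1·4.8990/(2)·0.9690^3·0.2472^1 = -0.550800
  k=1: (−1)^2·4.8990/(2)·0.9690^1·0.2472^3 = +0.035837
d^2_{1,0}(0.4995) = -0.550800 +0.035837 = -0.514963
D = (+0.985587+0.169168i)·(-0.514963)·(+1.000000+0.000000i) = -0.507540-0.087115i

Re=-0.5075 Im=-0.0871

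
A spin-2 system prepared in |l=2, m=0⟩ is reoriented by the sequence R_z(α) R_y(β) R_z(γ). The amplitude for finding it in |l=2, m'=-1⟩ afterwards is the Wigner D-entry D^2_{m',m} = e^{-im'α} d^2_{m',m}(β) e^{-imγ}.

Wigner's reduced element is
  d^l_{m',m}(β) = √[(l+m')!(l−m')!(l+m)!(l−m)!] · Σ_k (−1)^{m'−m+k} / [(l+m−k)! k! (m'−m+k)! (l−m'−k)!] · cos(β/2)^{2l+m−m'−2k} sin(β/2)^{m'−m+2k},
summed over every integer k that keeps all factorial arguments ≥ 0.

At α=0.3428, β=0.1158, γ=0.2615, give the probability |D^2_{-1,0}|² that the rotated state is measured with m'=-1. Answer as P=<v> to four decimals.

Split into d^2_{-1,0}(β=0.1158) × two z-phases.
c=cos(0.1158/2)=0.998324, s=sin(0.1158/2)=0.057868; N=√[1·6·2·2]=4.898979
The bounds max(0,m−m')=1 and min(l+m,l−m')=2 give 2 terms
  k=1: (−1)^0·4.8990/(2)·0.9983^3·0.0579^1 = +0.141035
  k=2: (−1)^1·4.8990/(2)·0.9983^1·0.0579^3 = -0.000474
d^2_{-1,0}(0.1158) = +0.141035 -0.000474 = +0.140561
|D^2_{-1,0}|² = |d^2_{-1,0}(β)|² = (+0.140561)² = 0.019757 (the z-rotation phases have unit modulus)

P=0.0198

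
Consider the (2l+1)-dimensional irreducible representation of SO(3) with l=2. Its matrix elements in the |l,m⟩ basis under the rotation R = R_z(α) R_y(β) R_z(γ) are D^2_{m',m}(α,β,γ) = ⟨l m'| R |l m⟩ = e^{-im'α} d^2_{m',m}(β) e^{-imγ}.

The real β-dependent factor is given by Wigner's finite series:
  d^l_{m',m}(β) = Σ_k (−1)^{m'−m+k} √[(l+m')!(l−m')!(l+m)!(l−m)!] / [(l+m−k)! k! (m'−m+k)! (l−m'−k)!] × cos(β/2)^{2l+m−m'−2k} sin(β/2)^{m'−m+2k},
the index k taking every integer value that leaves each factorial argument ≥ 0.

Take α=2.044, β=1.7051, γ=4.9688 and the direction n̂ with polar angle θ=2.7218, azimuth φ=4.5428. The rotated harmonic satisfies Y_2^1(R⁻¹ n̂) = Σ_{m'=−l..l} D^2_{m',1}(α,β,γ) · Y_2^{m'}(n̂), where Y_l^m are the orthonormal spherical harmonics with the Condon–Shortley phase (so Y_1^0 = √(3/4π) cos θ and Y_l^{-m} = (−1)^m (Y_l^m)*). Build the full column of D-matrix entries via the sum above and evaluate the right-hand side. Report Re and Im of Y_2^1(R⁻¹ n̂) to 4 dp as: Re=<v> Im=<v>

Need the full column D^2_{m',1} for m'=−2..2 at α=2.044, β=1.7051, γ=4.9688.
cos(β/2)=0.658065, sin(β/2)=0.752961
d^2_{-2,1}: single k=3 term ⇒ +0.561845;  D = +0.357633-0.433322i
d^2_{-1,1}: k∈[2..3] ⇒ +0.736553 -0.321432 = +0.415121;  D = -0.405404-0.089292i
d^2_{0,1}: k∈[1..2] ⇒ +0.525599 -0.688116 = -0.162517;  D = -0.041216-0.157204i
d^2_{1,1}: k∈[0..1] ⇒ +0.187532 -0.736553 = -0.549021;  D = -0.409257+0.365968i
d^2_{2,1}: single k=0 term ⇒ -0.429150;  D = +0.400421+0.154378i
Y_2^{m'}(θ=2.7218,φ=4.5428) and Σ D·Y over m':
  (+0.3576-0.4333i)·(-0.0605-0.0213i)  (-0.4054-0.0893i)·(+0.0485-0.2834i)  (-0.0412-0.1572i)·(+0.4736+0.0000i)  (-0.4093+0.3660i)·(-0.0485-0.2834i)  (+0.4004+0.1544i)·(-0.0605+0.0213i)
Y_2^1(R⁻¹ n̂) = +0.000661+0.152125i

Re=0.0007 Im=0.1521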